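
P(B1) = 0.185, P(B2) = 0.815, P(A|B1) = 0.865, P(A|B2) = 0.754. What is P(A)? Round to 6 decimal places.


P(A) = P(A|B1)*P(B1) + P(A|B2)*P(B2)
P(A|B1)*P(B1) = 0.865 * 0.185 = 0.160025
P(A|B2)*P(B2) = 0.754 * 0.815 = 0.61451
P(A) = 0.160025 + 0.61451 = 0.774535

0.774535


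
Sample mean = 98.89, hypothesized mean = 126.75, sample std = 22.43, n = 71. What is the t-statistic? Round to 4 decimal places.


t = (xbar - mu0) / (s/sqrt(n))
xbar - mu0 = 98.89 - 126.75 = -27.86
sqrt(71) ≈ 8.42614977
s/sqrt(n) = 22.43 / 8.42614977 ≈ 2.66195126
t = -27.86 / 2.66195126 ≈ -10.466007

-10.4660


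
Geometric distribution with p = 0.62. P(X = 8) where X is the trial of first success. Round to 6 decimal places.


P = (1-p)^(k-1) * p
(1-p)^(k-1) = 0.38^7 ≈ 0.001144156
P = 0.001144156 * 0.62 ≈ 0.0007093766

0.000709


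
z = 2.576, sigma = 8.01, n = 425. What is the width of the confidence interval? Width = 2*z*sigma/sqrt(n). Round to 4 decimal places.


width = 2*z*sigma/sqrt(n)
2*z*sigma = 2 * 2.576 * 8.01 = 41.26752
sqrt(425) ≈ 20.615528
width = 41.26752 / 20.615528 ≈ 2.001769

2.0018


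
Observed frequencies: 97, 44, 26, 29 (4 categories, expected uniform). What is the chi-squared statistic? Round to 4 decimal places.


chi2 = sum((O-E)^2/E), E = total/4
total = 196, E = 196/4 = 49
(97 - 49)^2 / 49 = 2304 / 49 = 2304/49 ≈ 47.020408
(44 - 49)^2 / 49 = 25 / 49 = 25/49 ≈ 0.510204
(26 - 49)^2 / 49 = 529 / 49 = 529/49 ≈ 10.795918
(29 - 49)^2 / 49 = 400 / 49 = 400/49 ≈ 8.163265
chi2 = 3258/49 ≈ 66.489796

66.4898


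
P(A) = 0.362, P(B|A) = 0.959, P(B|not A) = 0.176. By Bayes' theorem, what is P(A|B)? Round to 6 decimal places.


P(A|B) = P(B|A)*P(A) / P(B), P(B) = P(B|A)*P(A) + P(B|not A)*P(not A)
P(B|A)*P(A) = 0.959 * 0.362 = 0.347158
P(B|not A)*P(not A) = 0.176 * 0.638 = 0.112288
P(B) = 0.347158 + 0.112288 = 0.459446
P(A|B) = 0.347158 / 0.459446 ≈ 0.75560131

0.755601


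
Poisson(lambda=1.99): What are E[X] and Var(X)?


E[X] = Var(X) = lambda = 1.99

1.99, 1.99


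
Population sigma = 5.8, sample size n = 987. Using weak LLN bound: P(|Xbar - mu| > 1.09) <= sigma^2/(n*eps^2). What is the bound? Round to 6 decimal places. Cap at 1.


bound = min(1, sigma^2/(n*eps^2))
sigma^2 = 5.8^2 = 33.64
n*eps^2 = 987 * 1.09^2 = 987 * 1.1881 = 1172.6547
sigma^2/(n*eps^2) = 33.64 / 1172.6547 ≈ 0.02868705

0.028687


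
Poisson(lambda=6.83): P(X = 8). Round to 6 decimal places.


P = e^(-lam) * lam^k / k!
e^(-6.83) ≈ 0.001080858
lam^k = 6.83^8 ≈ 4735497.693875
k! = 8! = 40320
P = 0.001080858 * 4735497.693875 / 40320 ≈ 0.126944

0.126944


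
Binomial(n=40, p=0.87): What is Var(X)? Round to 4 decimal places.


Var = n*p*(1-p) = 40 * 0.87 * 0.13 = 4.524

4.5240


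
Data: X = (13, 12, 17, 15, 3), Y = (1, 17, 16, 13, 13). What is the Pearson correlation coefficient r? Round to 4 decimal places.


r = sum((xi-xbar)(yi-ybar)) / sqrt(sum((xi-xbar)^2) * sum((yi-ybar)^2))
n = 5, xbar = 60/5 = 12, ybar = 60/5 = 12
Sxy = sum((xi-xbar)(yi-ybar)) = 3
Sxx = sum((xi-xbar)^2) = 116
Syy = sum((yi-ybar)^2) = 164
sqrt(Sxx*Syy) ≈ 137.927517
r = Sxy / sqrt(Sxx*Syy) = 3 / 137.927517 ≈ 0.021751

0.0218


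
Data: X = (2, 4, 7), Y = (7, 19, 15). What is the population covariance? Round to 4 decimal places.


Cov = (1/n)*sum((xi-xbar)(yi-ybar))
n = 3, xbar = 13/3 ≈ 4.333333, ybar = 41/3 ≈ 13.666667
sum((xi-xbar)(yi-ybar)) = 52/3 ≈ 17.333333
Cov = 17.333333 / 3 = 52/9 ≈ 5.777778

5.7778


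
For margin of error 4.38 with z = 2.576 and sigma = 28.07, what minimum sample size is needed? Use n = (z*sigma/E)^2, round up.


z*sigma/E = 2.576 * 28.07 / 4.38 ≈ 16.508749
(z*sigma/E)^2 ≈ 272.538789
round up: n = 273

273


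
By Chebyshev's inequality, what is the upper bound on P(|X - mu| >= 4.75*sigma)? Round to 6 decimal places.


P <= 1/k^2
k^2 = 4.75^2 = 22.5625
1/k^2 = 1 / 22.5625 = 16/361 ≈ 0.04432133

0.044321


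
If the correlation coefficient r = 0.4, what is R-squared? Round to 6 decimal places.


R^2 = r^2 = (0.4)^2 = 0.16

0.160000


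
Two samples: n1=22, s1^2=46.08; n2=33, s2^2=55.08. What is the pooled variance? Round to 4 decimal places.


sp^2 = ((n1-1)*s1^2 + (n2-1)*s2^2)/(n1+n2-2)
(n1-1)*s1^2 = 21 * 46.08 = 967.68
(n2-1)*s2^2 = 32 * 55.08 = 1762.56
numerator = 967.68 + 1762.56 = 2730.24
n1+n2-2 = 53
sp^2 = 2730.24 / 53 = 68256/1325 ≈ 51.513962

51.5140


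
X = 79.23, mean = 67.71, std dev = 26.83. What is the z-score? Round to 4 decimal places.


z = (X - mu) / sigma
X - mu = 79.23 - 67.71 = 11.52
z = 11.52 / 26.83 = 1152/2683 ≈ 0.429370

0.4294


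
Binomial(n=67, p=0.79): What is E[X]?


E[X] = n*p = 67 * 0.79 = 52.93

52.93


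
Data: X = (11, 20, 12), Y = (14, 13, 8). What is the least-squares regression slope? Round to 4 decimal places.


b = sum((xi-xbar)(yi-ybar)) / sum((xi-xbar)^2)
n = 3, xbar = 43/3 ≈ 14.333333, ybar = 35/3 ≈ 11.666667
Sxy = sum((xi-xbar)(yi-ybar)) = 25/3 ≈ 8.333333
Sxx = sum((xi-xbar)^2) = 146/3 ≈ 48.666667
b = Sxy / Sxx = 25/146 ≈ 0.171233

0.1712


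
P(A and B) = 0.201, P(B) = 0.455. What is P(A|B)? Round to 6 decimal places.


P(A|B) = P(A and B) / P(B) = 0.201 / 0.455 = 201/455 ≈ 0.44175824

0.441758


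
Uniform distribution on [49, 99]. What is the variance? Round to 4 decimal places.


Var = (b-a)^2 / 12
(b-a)^2 = (99 - 49)^2 = 2500
Var = 2500/12 ≈ 208.333333

208.3333


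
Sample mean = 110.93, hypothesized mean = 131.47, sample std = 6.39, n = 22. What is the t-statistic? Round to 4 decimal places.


t = (xbar - mu0) / (s/sqrt(n))
xbar - mu0 = 110.93 - 131.47 = -20.54
sqrt(22) ≈ 4.69041576
s/sqrt(n) = 6.39 / 4.69041576 ≈ 1.36235258
t = -20.54 / 1.36235258 ≈ -15.076861

-15.0769


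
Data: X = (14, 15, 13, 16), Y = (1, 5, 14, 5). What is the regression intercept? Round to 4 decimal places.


a = ybar - b*xbar, where b = sum((xi-xbar)(yi-ybar)) / sum((xi-xbar)^2)
n = 4, xbar = 58/4 = 14.5, ybar = 25/4 = 6.25
Sxy = sum((xi-xbar)(yi-ybar)) = -11.5
Sxx = sum((xi-xbar)^2) = 5
b = Sxy / Sxx = -2.3
a = 6.25 - (-2.3) * 14.5 = 39.6

39.6000


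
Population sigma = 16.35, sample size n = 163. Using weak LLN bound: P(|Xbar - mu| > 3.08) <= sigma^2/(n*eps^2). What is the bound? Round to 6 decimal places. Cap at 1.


bound = min(1, sigma^2/(n*eps^2))
sigma^2 = 16.35^2 = 267.3225
n*eps^2 = 163 * 3.08^2 = 163 * 9.4864 = 1546.2832
sigma^2/(n*eps^2) = 267.3225 / 1546.2832 ≈ 0.17288069

0.172881


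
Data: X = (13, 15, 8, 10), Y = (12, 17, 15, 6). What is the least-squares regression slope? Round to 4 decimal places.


b = sum((xi-xbar)(yi-ybar)) / sum((xi-xbar)^2)
n = 4, xbar = 46/4 = 11.5, ybar = 50/4 = 12.5
Sxy = sum((xi-xbar)(yi-ybar)) = 16
Sxx = sum((xi-xbar)^2) = 29
b = Sxy / Sxx = 16/29 ≈ 0.551724

0.5517


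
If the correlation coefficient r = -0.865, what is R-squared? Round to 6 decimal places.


R^2 = r^2 = (-0.865)^2 = 0.748225

0.748225


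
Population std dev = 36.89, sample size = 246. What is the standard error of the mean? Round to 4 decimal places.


SE = sigma / sqrt(n)
sqrt(246) ≈ 15.684387
SE = 36.89 / 15.684387 ≈ 2.352020

2.3520


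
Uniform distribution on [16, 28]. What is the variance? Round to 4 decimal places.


Var = (b-a)^2 / 12
(b-a)^2 = (28 - 16)^2 = 144
Var = 144/12 = 12

12.0000


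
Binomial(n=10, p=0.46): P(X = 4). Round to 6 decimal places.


P = C(n,k) * p^k * (1-p)^(n-k)
C(10,4) = 210
p^k = 0.46^4 = 0.04477456
(1-p)^(n-k) = 0.54^6 ≈ 0.02479491
P = 210 * 0.04477456 * 0.02479491 ≈ 0.233138

0.233138


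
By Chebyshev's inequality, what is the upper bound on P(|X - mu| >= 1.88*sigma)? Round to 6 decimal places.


P <= 1/k^2
k^2 = 1.88^2 = 3.5344
1/k^2 = 1 / 3.5344 = 625/2209 ≈ 0.28293345

0.282933


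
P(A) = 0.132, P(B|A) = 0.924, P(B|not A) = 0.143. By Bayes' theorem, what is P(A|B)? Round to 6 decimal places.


P(A|B) = P(B|A)*P(A) / P(B), P(B) = P(B|A)*P(A) + P(B|not A)*P(not A)
P(B|A)*P(A) = 0.924 * 0.132 = 0.121968
P(B|not A)*P(not A) = 0.143 * 0.868 = 0.124124
P(B) = 0.121968 + 0.124124 = 0.246092
P(A|B) = 0.121968 / 0.246092 = 396/799 ≈ 0.49561952

0.495620


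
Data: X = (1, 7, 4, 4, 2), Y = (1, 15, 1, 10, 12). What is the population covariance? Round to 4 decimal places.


Cov = (1/n)*sum((xi-xbar)(yi-ybar))
n = 5, xbar = 18/5 = 3.6, ybar = 39/5 = 7.8
sum((xi-xbar)(yi-ybar)) = 33.6
Cov = 33.6 / 5 = 6.72

6.7200


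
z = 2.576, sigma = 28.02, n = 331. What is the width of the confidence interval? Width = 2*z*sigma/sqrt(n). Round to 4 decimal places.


width = 2*z*sigma/sqrt(n)
2*z*sigma = 2 * 2.576 * 28.02 = 144.35904
sqrt(331) ≈ 18.193405
width = 144.35904 / 18.193405 ≈ 7.934690

7.9347


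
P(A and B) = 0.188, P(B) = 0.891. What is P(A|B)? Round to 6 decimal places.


P(A|B) = P(A and B) / P(B) = 0.188 / 0.891 = 188/891 ≈ 0.21099888

0.210999


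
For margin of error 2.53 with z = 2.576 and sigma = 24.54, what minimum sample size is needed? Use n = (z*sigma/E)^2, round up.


z*sigma/E = 2.576 * 24.54 / 2.53 = 34356/1375 ≈ 24.986182
(z*sigma/E)^2 ≈ 624.309282
round up: n = 625

625


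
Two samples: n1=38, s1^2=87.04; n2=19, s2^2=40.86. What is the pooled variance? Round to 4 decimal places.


sp^2 = ((n1-1)*s1^2 + (n2-1)*s2^2)/(n1+n2-2)
(n1-1)*s1^2 = 37 * 87.04 = 3220.48
(n2-1)*s2^2 = 18 * 40.86 = 735.48
numerator = 3220.48 + 735.48 = 3955.96
n1+n2-2 = 55
sp^2 = 3955.96 / 55 = 98899/1375 ≈ 71.926545

71.9265


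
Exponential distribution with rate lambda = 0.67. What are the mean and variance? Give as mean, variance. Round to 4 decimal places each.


mean = 1/lam, var = 1/lam^2
mean = 1 / 0.67 = 100/67 ≈ 1.492537
lam^2 = 0.67^2 = 0.4489
var = 1 / 0.4489 = 10000/4489 ≈ 2.227668

1.4925, 2.2277


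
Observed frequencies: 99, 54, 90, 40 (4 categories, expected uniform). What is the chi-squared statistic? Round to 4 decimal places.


chi2 = sum((O-E)^2/E), E = total/4
total = 283, E = 283/4 = 70.75
(99 - 70.75)^2 / 70.75 = 798.0625 / 70.75 = 12769/1132 ≈ 11.280035
(54 - 70.75)^2 / 70.75 = 280.5625 / 70.75 = 4489/1132 ≈ 3.965548
(90 - 70.75)^2 / 70.75 = 370.5625 / 70.75 = 5929/1132 ≈ 5.237633
(40 - 70.75)^2 / 70.75 = 945.5625 / 70.75 = 15129/1132 ≈ 13.364841
chi2 = 9579/283 ≈ 33.848057

33.8481


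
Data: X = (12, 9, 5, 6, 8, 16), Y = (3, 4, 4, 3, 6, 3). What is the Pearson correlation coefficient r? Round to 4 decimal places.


r = sum((xi-xbar)(yi-ybar)) / sqrt(sum((xi-xbar)^2) * sum((yi-ybar)^2))
n = 6, xbar = 56/6 = 28/3 ≈ 9.333333, ybar = 23/6 ≈ 3.833333
Sxy = sum((xi-xbar)(yi-ybar)) = -26/3 ≈ -8.666667
Sxx = sum((xi-xbar)^2) = 250/3 ≈ 83.333333
Syy = sum((yi-ybar)^2) = 41/6 ≈ 6.833333
sqrt(Sxx*Syy) ≈ 23.863035
r = Sxy / sqrt(Sxx*Syy) = -8.666667 / 23.863035 ≈ -0.363184

-0.3632


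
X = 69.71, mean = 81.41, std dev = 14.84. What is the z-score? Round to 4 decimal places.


z = (X - mu) / sigma
X - mu = 69.71 - 81.41 = -11.7
z = -11.7 / 14.84 = -585/742 ≈ -0.788410

-0.7884


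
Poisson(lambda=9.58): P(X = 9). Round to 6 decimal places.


P = e^(-lam) * lam^k / k!
e^(-9.58) ≈ 0.00006909695
lam^k = 9.58^9 ≈ 679656667.466756
k! = 9! = 362880
P = 0.00006909695 * 679656667.466756 / 362880 ≈ 0.129415

0.129415


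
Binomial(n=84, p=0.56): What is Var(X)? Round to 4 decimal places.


Var = n*p*(1-p) = 84 * 0.56 * 0.44 = 20.6976

20.6976


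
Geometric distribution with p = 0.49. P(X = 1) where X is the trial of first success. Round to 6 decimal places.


P = (1-p)^(k-1) * p
(1-p)^(k-1) = 0.51^0 = 1
P = 1 * 0.49 = 0.49

0.490000


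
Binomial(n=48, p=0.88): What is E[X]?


E[X] = n*p = 48 * 0.88 = 42.24

42.24


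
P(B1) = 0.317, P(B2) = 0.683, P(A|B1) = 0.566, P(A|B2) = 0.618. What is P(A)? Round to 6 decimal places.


P(A) = P(A|B1)*P(B1) + P(A|B2)*P(B2)
P(A|B1)*P(B1) = 0.566 * 0.317 = 0.179422
P(A|B2)*P(B2) = 0.618 * 0.683 = 0.422094
P(A) = 0.179422 + 0.422094 = 0.601516

0.601516


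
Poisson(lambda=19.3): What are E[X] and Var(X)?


E[X] = Var(X) = lambda = 19.3

19.3, 19.3


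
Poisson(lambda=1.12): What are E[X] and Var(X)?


E[X] = Var(X) = lambda = 1.12

1.12, 1.12


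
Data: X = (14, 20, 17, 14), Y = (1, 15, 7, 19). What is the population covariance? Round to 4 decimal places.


Cov = (1/n)*sum((xi-xbar)(yi-ybar))
n = 4, xbar = 65/4 = 16.25, ybar = 42/4 = 10.5
sum((xi-xbar)(yi-ybar)) = 16.5
Cov = 16.5 / 4 = 4.125

4.1250


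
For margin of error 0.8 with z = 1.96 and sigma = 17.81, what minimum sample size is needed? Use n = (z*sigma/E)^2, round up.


z*sigma/E = 1.96 * 17.81 / 0.8 = 43.6345
(z*sigma/E)^2 ≈ 1903.969590
round up: n = 1904

1904


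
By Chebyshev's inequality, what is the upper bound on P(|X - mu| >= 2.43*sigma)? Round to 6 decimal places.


P <= 1/k^2
k^2 = 2.43^2 = 5.9049
1/k^2 = 1 / 5.9049 ≈ 0.16935088

0.169351


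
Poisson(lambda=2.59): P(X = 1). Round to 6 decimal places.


P = e^(-lam) * lam^k / k!
e^(-2.59) ≈ 0.07502004
lam^k = 2.59^1 = 2.59
k! = 1! = 1
P = 0.07502004 * 2.59 / 1 ≈ 0.194302

0.194302


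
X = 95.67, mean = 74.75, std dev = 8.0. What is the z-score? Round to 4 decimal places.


z = (X - mu) / sigma
X - mu = 95.67 - 74.75 = 20.92
z = 20.92 / 8.0 = 2.615

2.6150


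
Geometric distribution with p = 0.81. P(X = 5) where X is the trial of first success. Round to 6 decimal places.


P = (1-p)^(k-1) * p
(1-p)^(k-1) = 0.19^4 = 0.00130321
P = 0.00130321 * 0.81 ≈ 0.001055600

0.001056


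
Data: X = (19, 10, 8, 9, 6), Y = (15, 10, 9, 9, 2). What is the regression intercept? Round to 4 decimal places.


a = ybar - b*xbar, where b = sum((xi-xbar)(yi-ybar)) / sum((xi-xbar)^2)
n = 5, xbar = 52/5 = 10.4, ybar = 45/5 = 9
Sxy = sum((xi-xbar)(yi-ybar)) = 82
Sxx = sum((xi-xbar)^2) = 101.2
b = Sxy / Sxx = 205/253 ≈ 0.810277
a = 9 - 0.810277 * 10.4 = 145/253 ≈ 0.573123

0.5731


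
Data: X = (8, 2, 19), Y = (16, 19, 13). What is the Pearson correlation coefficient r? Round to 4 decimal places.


r = sum((xi-xbar)(yi-ybar)) / sqrt(sum((xi-xbar)^2) * sum((yi-ybar)^2))
n = 3, xbar = 29/3 ≈ 9.666667, ybar = 48/3 = 16
Sxy = sum((xi-xbar)(yi-ybar)) = -51
Sxx = sum((xi-xbar)^2) = 446/3 ≈ 148.666667
Syy = sum((yi-ybar)^2) = 18
sqrt(Sxx*Syy) ≈ 51.730069
r = Sxy / sqrt(Sxx*Syy) = -51 / 51.730069 ≈ -0.985887

-0.9859


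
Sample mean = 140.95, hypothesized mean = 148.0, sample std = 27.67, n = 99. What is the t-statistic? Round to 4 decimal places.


t = (xbar - mu0) / (s/sqrt(n))
xbar - mu0 = 140.95 - 148.0 = -7.05
sqrt(99) ≈ 9.94987437
s/sqrt(n) = 27.67 / 9.94987437 ≈ 2.78093963
t = -7.05 / 2.78093963 ≈ -2.535114

-2.5351


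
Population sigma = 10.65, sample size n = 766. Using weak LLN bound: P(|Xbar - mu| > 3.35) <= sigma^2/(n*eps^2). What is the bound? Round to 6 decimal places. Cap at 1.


bound = min(1, sigma^2/(n*eps^2))
sigma^2 = 10.65^2 = 113.4225
n*eps^2 = 766 * 3.35^2 = 766 * 11.2225 = 8596.435
sigma^2/(n*eps^2) = 113.4225 / 8596.435 ≈ 0.01319413

0.013194


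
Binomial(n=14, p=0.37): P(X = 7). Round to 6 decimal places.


P = C(n,k) * p^k * (1-p)^(n-k)
C(14,7) = 3432
p^k = 0.37^7 ≈ 0.0009493188
(1-p)^(n-k) = 0.63^7 ≈ 0.03938981
P = 3432 * 0.0009493188 * 0.03938981 ≈ 0.128334

0.128334


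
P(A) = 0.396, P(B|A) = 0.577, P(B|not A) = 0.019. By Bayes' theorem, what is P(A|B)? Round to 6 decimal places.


P(A|B) = P(B|A)*P(A) / P(B), P(B) = P(B|A)*P(A) + P(B|not A)*P(not A)
P(B|A)*P(A) = 0.577 * 0.396 = 0.228492
P(B|not A)*P(not A) = 0.019 * 0.604 = 0.011476
P(B) = 0.228492 + 0.011476 = 0.239968
P(A|B) = 0.228492 / 0.239968 ≈ 0.95217696

0.952177


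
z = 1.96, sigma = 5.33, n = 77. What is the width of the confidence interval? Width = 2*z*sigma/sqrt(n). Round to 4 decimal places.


width = 2*z*sigma/sqrt(n)
2*z*sigma = 2 * 1.96 * 5.33 = 20.8936
sqrt(77) ≈ 8.774964
width = 20.8936 / 8.774964 ≈ 2.381047

2.3810


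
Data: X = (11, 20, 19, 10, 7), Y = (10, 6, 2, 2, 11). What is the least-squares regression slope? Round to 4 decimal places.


b = sum((xi-xbar)(yi-ybar)) / sum((xi-xbar)^2)
n = 5, xbar = 67/5 = 13.4, ybar = 31/5 = 6.2
Sxy = sum((xi-xbar)(yi-ybar)) = -50.4
Sxx = sum((xi-xbar)^2) = 133.2
b = Sxy / Sxx = -14/37 ≈ -0.378378

-0.3784


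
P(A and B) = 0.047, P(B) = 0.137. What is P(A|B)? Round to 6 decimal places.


P(A|B) = P(A and B) / P(B) = 0.047 / 0.137 = 47/137 ≈ 0.34306569

0.343066


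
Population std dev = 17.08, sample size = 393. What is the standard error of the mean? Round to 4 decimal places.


SE = sigma / sqrt(n)
sqrt(393) ≈ 19.824228
SE = 17.08 / 19.824228 ≈ 0.861572

0.8616


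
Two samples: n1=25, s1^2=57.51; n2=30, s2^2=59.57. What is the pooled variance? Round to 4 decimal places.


sp^2 = ((n1-1)*s1^2 + (n2-1)*s2^2)/(n1+n2-2)
(n1-1)*s1^2 = 24 * 57.51 = 1380.24
(n2-1)*s2^2 = 29 * 59.57 = 1727.53
numerator = 1380.24 + 1727.53 = 3107.77
n1+n2-2 = 53
sp^2 = 3107.77 / 53 = 310777/5300 ≈ 58.637170

58.6372


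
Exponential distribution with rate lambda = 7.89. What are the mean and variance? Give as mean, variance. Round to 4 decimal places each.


mean = 1/lam, var = 1/lam^2
mean = 1 / 7.89 = 100/789 ≈ 0.126743
lam^2 = 7.89^2 = 62.2521
var = 1 / 62.2521 ≈ 0.016064

0.1267, 0.0161


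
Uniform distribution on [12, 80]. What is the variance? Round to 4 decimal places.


Var = (b-a)^2 / 12
(b-a)^2 = (80 - 12)^2 = 4624
Var = 4624/12 ≈ 385.333333

385.3333


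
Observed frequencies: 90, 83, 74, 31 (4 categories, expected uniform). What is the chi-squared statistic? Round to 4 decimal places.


chi2 = sum((O-E)^2/E), E = total/4
total = 278, E = 278/4 = 69.5
(90 - 69.5)^2 / 69.5 = 420.25 / 69.5 = 1681/278 ≈ 6.046763
(83 - 69.5)^2 / 69.5 = 182.25 / 69.5 = 729/278 ≈ 2.622302
(74 - 69.5)^2 / 69.5 = 20.25 / 69.5 = 81/278 ≈ 0.291367
(31 - 69.5)^2 / 69.5 = 1482.25 / 69.5 = 5929/278 ≈ 21.327338
chi2 = 4210/139 ≈ 30.287770

30.2878


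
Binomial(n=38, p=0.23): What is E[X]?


E[X] = n*p = 38 * 0.23 = 8.74

8.74


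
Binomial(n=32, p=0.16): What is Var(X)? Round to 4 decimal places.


Var = n*p*(1-p) = 32 * 0.16 * 0.84 = 4.3008

4.3008


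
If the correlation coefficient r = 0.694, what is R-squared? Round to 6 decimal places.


R^2 = r^2 = (0.694)^2 = 0.481636

0.481636


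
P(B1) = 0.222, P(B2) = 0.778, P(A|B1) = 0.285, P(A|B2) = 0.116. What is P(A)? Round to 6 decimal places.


P(A) = P(A|B1)*P(B1) + P(A|B2)*P(B2)
P(A|B1)*P(B1) = 0.285 * 0.222 = 0.06327
P(A|B2)*P(B2) = 0.116 * 0.778 = 0.090248
P(A) = 0.06327 + 0.090248 = 0.153518

0.153518


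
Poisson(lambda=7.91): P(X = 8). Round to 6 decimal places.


P = e^(-lam) * lam^k / k!
e^(-7.91) ≈ 0.0003670546
lam^k = 7.91^8 ≈ 15325401.741711
k! = 8! = 40320
P = 0.0003670546 * 15325401.741711 / 40320 ≈ 0.139515

0.139515


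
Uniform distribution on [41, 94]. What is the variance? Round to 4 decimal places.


Var = (b-a)^2 / 12
(b-a)^2 = (94 - 41)^2 = 2809
Var = 2809/12 ≈ 234.083333

234.0833


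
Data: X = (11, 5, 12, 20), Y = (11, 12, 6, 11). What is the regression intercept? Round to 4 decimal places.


a = ybar - b*xbar, where b = sum((xi-xbar)(yi-ybar)) / sum((xi-xbar)^2)
n = 4, xbar = 48/4 = 12, ybar = 40/4 = 10
Sxy = sum((xi-xbar)(yi-ybar)) = -7
Sxx = sum((xi-xbar)^2) = 114
b = Sxy / Sxx = -7/114 ≈ -0.061404
a = 10 - (-0.061404) * 12 = 204/19 ≈ 10.736842

10.7368


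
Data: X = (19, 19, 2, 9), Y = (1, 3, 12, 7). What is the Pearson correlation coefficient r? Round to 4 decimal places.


r = sum((xi-xbar)(yi-ybar)) / sqrt(sum((xi-xbar)^2) * sum((yi-ybar)^2))
n = 4, xbar = 49/4 = 12.25, ybar = 23/4 = 5.75
Sxy = sum((xi-xbar)(yi-ybar)) = -118.75
Sxx = sum((xi-xbar)^2) = 206.75
Syy = sum((yi-ybar)^2) = 70.75
sqrt(Sxx*Syy) ≈ 120.944460
r = Sxy / sqrt(Sxx*Syy) = -118.75 / 120.944460 ≈ -0.981856

-0.9819


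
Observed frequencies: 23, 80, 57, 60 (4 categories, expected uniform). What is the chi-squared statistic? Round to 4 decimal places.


chi2 = sum((O-E)^2/E), E = total/4
total = 220, E = 220/4 = 55
(23 - 55)^2 / 55 = 1024 / 55 = 1024/55 ≈ 18.618182
(80 - 55)^2 / 55 = 625 / 55 = 125/11 ≈ 11.363636
(57 - 55)^2 / 55 = 4 / 55 = 4/55 ≈ 0.072727
(60 - 55)^2 / 55 = 25 / 55 = 5/11 ≈ 0.454545
chi2 = 1678/55 ≈ 30.509091

30.5091


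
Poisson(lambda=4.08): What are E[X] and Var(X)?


E[X] = Var(X) = lambda = 4.08

4.08, 4.08


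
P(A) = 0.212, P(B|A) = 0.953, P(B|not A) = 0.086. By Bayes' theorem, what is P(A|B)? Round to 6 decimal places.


P(A|B) = P(B|A)*P(A) / P(B), P(B) = P(B|A)*P(A) + P(B|not A)*P(not A)
P(B|A)*P(A) = 0.953 * 0.212 = 0.202036
P(B|not A)*P(not A) = 0.086 * 0.788 = 0.067768
P(B) = 0.202036 + 0.067768 = 0.269804
P(A|B) = 0.202036 / 0.269804 ≈ 0.74882507

0.748825


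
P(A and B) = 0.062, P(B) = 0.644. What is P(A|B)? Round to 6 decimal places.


P(A|B) = P(A and B) / P(B) = 0.062 / 0.644 = 31/322 ≈ 0.09627329

0.096273


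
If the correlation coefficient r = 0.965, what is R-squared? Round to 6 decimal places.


R^2 = r^2 = (0.965)^2 = 0.931225

0.931225


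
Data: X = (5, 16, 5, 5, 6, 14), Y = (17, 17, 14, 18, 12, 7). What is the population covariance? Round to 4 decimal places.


Cov = (1/n)*sum((xi-xbar)(yi-ybar))
n = 6, xbar = 51/6 = 8.5, ybar = 85/6 ≈ 14.166667
sum((xi-xbar)(yi-ybar)) = -35.5
Cov = -35.5 / 6 = -71/12 ≈ -5.916667

-5.9167


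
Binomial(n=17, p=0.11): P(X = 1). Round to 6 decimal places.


P = C(n,k) * p^k * (1-p)^(n-k)
C(17,1) = 17
p^k = 0.11^1 = 0.11
(1-p)^(n-k) = 0.89^16 ≈ 0.1549673
P = 17 * 0.11 * 0.1549673 ≈ 0.289789

0.289789


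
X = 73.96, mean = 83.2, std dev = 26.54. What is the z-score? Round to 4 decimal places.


z = (X - mu) / sigma
X - mu = 73.96 - 83.2 = -9.24
z = -9.24 / 26.54 = -462/1327 ≈ -0.348154

-0.3482


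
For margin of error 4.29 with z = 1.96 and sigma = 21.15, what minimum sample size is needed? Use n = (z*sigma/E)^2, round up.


z*sigma/E = 1.96 * 21.15 / 4.29 = 6909/715 ≈ 9.662937
(z*sigma/E)^2 ≈ 93.372353
round up: n = 94

94


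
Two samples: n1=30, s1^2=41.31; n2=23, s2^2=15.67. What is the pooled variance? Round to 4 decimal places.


sp^2 = ((n1-1)*s1^2 + (n2-1)*s2^2)/(n1+n2-2)
(n1-1)*s1^2 = 29 * 41.31 = 1197.99
(n2-1)*s2^2 = 22 * 15.67 = 344.74
numerator = 1197.99 + 344.74 = 1542.73
n1+n2-2 = 51
sp^2 = 1542.73 / 51 = 154273/5100 ≈ 30.249608

30.2496


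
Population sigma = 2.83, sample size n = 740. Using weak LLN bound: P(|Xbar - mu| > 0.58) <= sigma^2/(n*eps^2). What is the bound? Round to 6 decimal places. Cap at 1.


bound = min(1, sigma^2/(n*eps^2))
sigma^2 = 2.83^2 = 8.0089
n*eps^2 = 740 * 0.58^2 = 740 * 0.3364 = 248.936
sigma^2/(n*eps^2) = 8.0089 / 248.936 ≈ 0.03217253

0.032173


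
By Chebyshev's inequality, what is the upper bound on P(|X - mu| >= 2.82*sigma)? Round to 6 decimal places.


P <= 1/k^2
k^2 = 2.82^2 = 7.9524
1/k^2 = 1 / 7.9524 ≈ 0.12574820

0.125748


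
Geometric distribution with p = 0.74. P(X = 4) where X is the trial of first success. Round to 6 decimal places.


P = (1-p)^(k-1) * p
(1-p)^(k-1) = 0.26^3 = 0.017576
P = 0.017576 * 0.74 = 0.01300624

0.013006


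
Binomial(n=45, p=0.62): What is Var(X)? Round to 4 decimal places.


Var = n*p*(1-p) = 45 * 0.62 * 0.38 = 10.602

10.6020


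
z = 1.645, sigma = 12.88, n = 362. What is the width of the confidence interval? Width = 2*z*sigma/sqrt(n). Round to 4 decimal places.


width = 2*z*sigma/sqrt(n)
2*z*sigma = 2 * 1.645 * 12.88 = 42.3752
sqrt(362) ≈ 19.026298
width = 42.3752 / 19.026298 ≈ 2.227191

2.2272


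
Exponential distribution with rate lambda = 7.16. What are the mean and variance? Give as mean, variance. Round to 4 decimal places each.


mean = 1/lam, var = 1/lam^2
mean = 1 / 7.16 = 25/179 ≈ 0.139665
lam^2 = 7.16^2 = 51.2656
var = 1 / 51.2656 ≈ 0.019506

0.1397, 0.0195


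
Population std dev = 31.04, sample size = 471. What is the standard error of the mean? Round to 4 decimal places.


SE = sigma / sqrt(n)
sqrt(471) ≈ 21.702534
SE = 31.04 / 21.702534 ≈ 1.430248

1.4302


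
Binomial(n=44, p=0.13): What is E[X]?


E[X] = n*p = 44 * 0.13 = 5.72

5.72


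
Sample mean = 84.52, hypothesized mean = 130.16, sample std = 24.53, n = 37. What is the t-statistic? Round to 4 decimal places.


t = (xbar - mu0) / (s/sqrt(n))
xbar - mu0 = 84.52 - 130.16 = -45.64
sqrt(37) ≈ 6.08276253
s/sqrt(n) = 24.53 / 6.08276253 ≈ 4.03270716
t = -45.64 / 4.03270716 ≈ -11.317460

-11.3175


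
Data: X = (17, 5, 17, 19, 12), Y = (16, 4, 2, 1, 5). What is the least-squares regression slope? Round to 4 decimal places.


b = sum((xi-xbar)(yi-ybar)) / sum((xi-xbar)^2)
n = 5, xbar = 70/5 = 14, ybar = 28/5 = 5.6
Sxy = sum((xi-xbar)(yi-ybar)) = 13
Sxx = sum((xi-xbar)^2) = 128
b = Sxy / Sxx = 13/128 ≈ 0.101563

0.1016


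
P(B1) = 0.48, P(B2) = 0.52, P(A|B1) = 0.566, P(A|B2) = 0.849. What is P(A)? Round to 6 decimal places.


P(A) = P(A|B1)*P(B1) + P(A|B2)*P(B2)
P(A|B1)*P(B1) = 0.566 * 0.48 = 0.27168
P(A|B2)*P(B2) = 0.849 * 0.52 = 0.44148
P(A) = 0.27168 + 0.44148 = 0.71316

0.713160


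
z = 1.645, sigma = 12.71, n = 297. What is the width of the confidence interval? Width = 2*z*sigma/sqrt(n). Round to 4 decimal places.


width = 2*z*sigma/sqrt(n)
2*z*sigma = 2 * 1.645 * 12.71 = 41.8159
sqrt(297) ≈ 17.233688
width = 41.8159 / 17.233688 ≈ 2.426405

2.4264


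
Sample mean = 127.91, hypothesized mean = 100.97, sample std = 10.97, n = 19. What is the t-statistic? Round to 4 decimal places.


t = (xbar - mu0) / (s/sqrt(n))
xbar - mu0 = 127.91 - 100.97 = 26.94
sqrt(19) ≈ 4.35889894
s/sqrt(n) = 10.97 / 4.35889894 ≈ 2.51669060
t = 26.94 / 2.51669060 ≈ 10.704534

10.7045


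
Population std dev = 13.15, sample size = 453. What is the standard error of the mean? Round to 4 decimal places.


SE = sigma / sqrt(n)
sqrt(453) ≈ 21.283797
SE = 13.15 / 21.283797 ≈ 0.617841

0.6178


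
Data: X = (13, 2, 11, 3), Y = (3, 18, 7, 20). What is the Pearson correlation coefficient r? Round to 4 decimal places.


r = sum((xi-xbar)(yi-ybar)) / sqrt(sum((xi-xbar)^2) * sum((yi-ybar)^2))
n = 4, xbar = 29/4 = 7.25, ybar = 48/4 = 12
Sxy = sum((xi-xbar)(yi-ybar)) = -136
Sxx = sum((xi-xbar)^2) = 92.75
Syy = sum((yi-ybar)^2) = 206
sqrt(Sxx*Syy) ≈ 138.226264
r = Sxy / sqrt(Sxx*Syy) = -136 / 138.226264 ≈ -0.983894

-0.9839


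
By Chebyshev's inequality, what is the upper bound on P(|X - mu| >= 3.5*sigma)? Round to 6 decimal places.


P <= 1/k^2
k^2 = 3.5^2 = 12.25
1/k^2 = 1 / 12.25 = 4/49 ≈ 0.08163265

0.081633


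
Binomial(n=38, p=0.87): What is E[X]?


E[X] = n*p = 38 * 0.87 = 33.06

33.06


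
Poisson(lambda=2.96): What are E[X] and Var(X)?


E[X] = Var(X) = lambda = 2.96

2.96, 2.96


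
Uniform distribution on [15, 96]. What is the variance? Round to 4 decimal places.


Var = (b-a)^2 / 12
(b-a)^2 = (96 - 15)^2 = 6561
Var = 6561/12 = 546.75

546.7500


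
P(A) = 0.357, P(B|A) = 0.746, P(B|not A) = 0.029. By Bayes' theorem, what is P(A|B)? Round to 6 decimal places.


P(A|B) = P(B|A)*P(A) / P(B), P(B) = P(B|A)*P(A) + P(B|not A)*P(not A)
P(B|A)*P(A) = 0.746 * 0.357 = 0.266322
P(B|not A)*P(not A) = 0.029 * 0.643 = 0.018647
P(B) = 0.266322 + 0.018647 = 0.284969
P(A|B) = 0.266322 / 0.284969 ≈ 0.93456481

0.934565


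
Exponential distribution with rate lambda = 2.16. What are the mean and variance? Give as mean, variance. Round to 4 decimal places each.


mean = 1/lam, var = 1/lam^2
mean = 1 / 2.16 = 25/54 ≈ 0.462963
lam^2 = 2.16^2 = 4.6656
var = 1 / 4.6656 = 625/2916 ≈ 0.214335

0.4630, 0.2143


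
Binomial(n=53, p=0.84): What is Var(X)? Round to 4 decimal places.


Var = n*p*(1-p) = 53 * 0.84 * 0.16 = 7.1232

7.1232


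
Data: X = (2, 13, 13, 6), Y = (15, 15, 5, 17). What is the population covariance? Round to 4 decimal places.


Cov = (1/n)*sum((xi-xbar)(yi-ybar))
n = 4, xbar = 34/4 = 8.5, ybar = 52/4 = 13
sum((xi-xbar)(yi-ybar)) = -50
Cov = -50 / 4 = -12.5

-12.5000


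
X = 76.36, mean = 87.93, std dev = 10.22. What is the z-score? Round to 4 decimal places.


z = (X - mu) / sigma
X - mu = 76.36 - 87.93 = -11.57
z = -11.57 / 10.22 = -1157/1022 ≈ -1.132094

-1.1321


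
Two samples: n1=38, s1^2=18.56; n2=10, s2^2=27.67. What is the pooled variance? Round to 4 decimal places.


sp^2 = ((n1-1)*s1^2 + (n2-1)*s2^2)/(n1+n2-2)
(n1-1)*s1^2 = 37 * 18.56 = 686.72
(n2-1)*s2^2 = 9 * 27.67 = 249.03
numerator = 686.72 + 249.03 = 935.75
n1+n2-2 = 46
sp^2 = 935.75 / 46 = 3743/184 ≈ 20.342391

20.3424


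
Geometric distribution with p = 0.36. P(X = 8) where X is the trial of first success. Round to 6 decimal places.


P = (1-p)^(k-1) * p
(1-p)^(k-1) = 0.64^7 ≈ 0.04398047
P = 0.04398047 * 0.36 ≈ 0.01583297

0.015833


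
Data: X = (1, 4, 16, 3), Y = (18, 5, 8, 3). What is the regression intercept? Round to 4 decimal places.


a = ybar - b*xbar, where b = sum((xi-xbar)(yi-ybar)) / sum((xi-xbar)^2)
n = 4, xbar = 24/4 = 6, ybar = 34/4 = 8.5
Sxy = sum((xi-xbar)(yi-ybar)) = -29
Sxx = sum((xi-xbar)^2) = 138
b = Sxy / Sxx = -29/138 ≈ -0.210145
a = 8.5 - (-0.210145) * 6 = 449/46 ≈ 9.760870

9.7609


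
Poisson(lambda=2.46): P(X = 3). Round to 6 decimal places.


P = e^(-lam) * lam^k / k!
e^(-2.46) ≈ 0.08543495
lam^k = 2.46^3 = 14.886936
k! = 3! = 6
P = 0.08543495 * 14.886936 / 6 ≈ 0.211977

0.211977


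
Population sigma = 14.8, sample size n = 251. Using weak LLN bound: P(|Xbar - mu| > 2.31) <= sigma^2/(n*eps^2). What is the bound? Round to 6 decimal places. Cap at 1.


bound = min(1, sigma^2/(n*eps^2))
sigma^2 = 14.8^2 = 219.04
n*eps^2 = 251 * 2.31^2 = 251 * 5.3361 = 1339.3611
sigma^2/(n*eps^2) = 219.04 / 1339.3611 ≈ 0.16354066

0.163541


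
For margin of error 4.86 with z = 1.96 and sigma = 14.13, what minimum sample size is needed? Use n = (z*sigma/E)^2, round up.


z*sigma/E = 1.96 * 14.13 / 4.86 = 7693/1350 ≈ 5.698519
(z*sigma/E)^2 ≈ 32.473113
round up: n = 33

33


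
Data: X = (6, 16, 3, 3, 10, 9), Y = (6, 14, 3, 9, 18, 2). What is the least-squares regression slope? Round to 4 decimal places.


b = sum((xi-xbar)(yi-ybar)) / sum((xi-xbar)^2)
n = 6, xbar = 47/6 ≈ 7.833333, ybar = 52/6 = 26/3 ≈ 8.666667
Sxy = sum((xi-xbar)(yi-ybar)) = 260/3 ≈ 86.666667
Sxx = sum((xi-xbar)^2) = 737/6 ≈ 122.833333
b = Sxy / Sxx = 520/737 ≈ 0.705563

0.7056


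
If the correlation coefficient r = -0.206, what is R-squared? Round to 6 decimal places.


R^2 = r^2 = (-0.206)^2 = 0.042436

0.042436


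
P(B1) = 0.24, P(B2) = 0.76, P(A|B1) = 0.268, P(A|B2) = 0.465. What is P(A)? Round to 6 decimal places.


P(A) = P(A|B1)*P(B1) + P(A|B2)*P(B2)
P(A|B1)*P(B1) = 0.268 * 0.24 = 0.06432
P(A|B2)*P(B2) = 0.465 * 0.76 = 0.3534
P(A) = 0.06432 + 0.3534 = 0.41772

0.417720


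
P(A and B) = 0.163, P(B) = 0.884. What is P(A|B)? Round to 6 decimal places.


P(A|B) = P(A and B) / P(B) = 0.163 / 0.884 = 163/884 ≈ 0.18438914

0.184389


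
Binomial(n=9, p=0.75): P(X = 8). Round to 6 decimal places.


P = C(n,k) * p^k * (1-p)^(n-k)
C(9,8) = 9
p^k = 0.75^8 ≈ 0.1001129
(1-p)^(n-k) = 0.25^1 = 0.25
P = 9 * 0.1001129 * 0.25 ≈ 0.225254

0.225254


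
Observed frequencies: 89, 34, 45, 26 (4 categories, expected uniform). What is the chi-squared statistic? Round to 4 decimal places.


chi2 = sum((O-E)^2/E), E = total/4
total = 194, E = 194/4 = 48.5
(89 - 48.5)^2 / 48.5 = 1640.25 / 48.5 = 6561/194 ≈ 33.819588
(34 - 48.5)^2 / 48.5 = 210.25 / 48.5 = 841/194 ≈ 4.335052
(45 - 48.5)^2 / 48.5 = 12.25 / 48.5 = 49/194 ≈ 0.252577
(26 - 48.5)^2 / 48.5 = 506.25 / 48.5 = 2025/194 ≈ 10.438144
chi2 = 4738/97 ≈ 48.845361

48.8454


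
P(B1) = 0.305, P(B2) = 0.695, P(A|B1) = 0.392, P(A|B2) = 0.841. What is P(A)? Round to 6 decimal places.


P(A) = P(A|B1)*P(B1) + P(A|B2)*P(B2)
P(A|B1)*P(B1) = 0.392 * 0.305 = 0.11956
P(A|B2)*P(B2) = 0.841 * 0.695 = 0.584495
P(A) = 0.11956 + 0.584495 = 0.704055

0.704055


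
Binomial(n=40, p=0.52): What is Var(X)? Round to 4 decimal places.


Var = n*p*(1-p) = 40 * 0.52 * 0.48 = 9.984

9.9840


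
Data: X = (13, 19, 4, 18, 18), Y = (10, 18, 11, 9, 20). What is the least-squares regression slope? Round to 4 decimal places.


b = sum((xi-xbar)(yi-ybar)) / sum((xi-xbar)^2)
n = 5, xbar = 72/5 = 14.4, ybar = 68/5 = 13.6
Sxy = sum((xi-xbar)(yi-ybar)) = 58.8
Sxx = sum((xi-xbar)^2) = 157.2
b = Sxy / Sxx = 49/131 ≈ 0.374046

0.3740


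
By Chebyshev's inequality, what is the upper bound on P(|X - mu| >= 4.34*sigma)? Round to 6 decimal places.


P <= 1/k^2
k^2 = 4.34^2 = 18.8356
1/k^2 = 1 / 18.8356 ≈ 0.05309096

0.053091


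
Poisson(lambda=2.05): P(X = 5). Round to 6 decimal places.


P = e^(-lam) * lam^k / k!
e^(-2.05) ≈ 0.1287349
lam^k = 2.05^5 ≈ 36.205063
k! = 5! = 120
P = 0.1287349 * 36.205063 / 120 ≈ 0.038840

0.038840


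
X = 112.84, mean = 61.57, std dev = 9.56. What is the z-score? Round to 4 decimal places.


z = (X - mu) / sigma
X - mu = 112.84 - 61.57 = 51.27
z = 51.27 / 9.56 = 5127/956 ≈ 5.362971

5.3630


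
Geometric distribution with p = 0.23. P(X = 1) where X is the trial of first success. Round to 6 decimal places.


P = (1-p)^(k-1) * p
(1-p)^(k-1) = 0.77^0 = 1
P = 1 * 0.23 = 0.23

0.230000


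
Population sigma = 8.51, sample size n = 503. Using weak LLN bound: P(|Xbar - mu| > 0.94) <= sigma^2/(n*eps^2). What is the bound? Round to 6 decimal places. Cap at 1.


bound = min(1, sigma^2/(n*eps^2))
sigma^2 = 8.51^2 = 72.4201
n*eps^2 = 503 * 0.94^2 = 503 * 0.8836 = 444.4508
sigma^2/(n*eps^2) = 72.4201 / 444.4508 ≈ 0.16294289

0.162943


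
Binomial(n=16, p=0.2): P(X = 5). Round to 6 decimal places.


P = C(n,k) * p^k * (1-p)^(n-k)
C(16,5) = 4368
p^k = 0.2^5 = 0.00032
(1-p)^(n-k) = 0.8^11 ≈ 0.08589935
P = 4368 * 0.00032 * 0.08589935 ≈ 0.120067

0.120067


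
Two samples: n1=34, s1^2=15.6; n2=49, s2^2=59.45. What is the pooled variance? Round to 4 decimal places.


sp^2 = ((n1-1)*s1^2 + (n2-1)*s2^2)/(n1+n2-2)
(n1-1)*s1^2 = 33 * 15.6 = 514.8
(n2-1)*s2^2 = 48 * 59.45 = 2853.6
numerator = 514.8 + 2853.6 = 3368.4
n1+n2-2 = 81
sp^2 = 3368.4 / 81 = 5614/135 ≈ 41.585185

41.5852


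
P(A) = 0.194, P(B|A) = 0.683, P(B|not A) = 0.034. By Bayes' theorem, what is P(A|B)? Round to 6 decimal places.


P(A|B) = P(B|A)*P(A) / P(B), P(B) = P(B|A)*P(A) + P(B|not A)*P(not A)
P(B|A)*P(A) = 0.683 * 0.194 = 0.132502
P(B|not A)*P(not A) = 0.034 * 0.806 = 0.027404
P(B) = 0.132502 + 0.027404 = 0.159906
P(A|B) = 0.132502 / 0.159906 ≈ 0.82862432

0.828624


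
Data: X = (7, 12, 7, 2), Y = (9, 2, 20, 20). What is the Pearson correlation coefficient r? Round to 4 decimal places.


r = sum((xi-xbar)(yi-ybar)) / sqrt(sum((xi-xbar)^2) * sum((yi-ybar)^2))
n = 4, xbar = 28/4 = 7, ybar = 51/4 = 12.75
Sxy = sum((xi-xbar)(yi-ybar)) = -90
Sxx = sum((xi-xbar)^2) = 50
Syy = sum((yi-ybar)^2) = 234.75
sqrt(Sxx*Syy) ≈ 108.339743
r = Sxy / sqrt(Sxx*Syy) = -90 / 108.339743 ≈ -0.830720

-0.8307


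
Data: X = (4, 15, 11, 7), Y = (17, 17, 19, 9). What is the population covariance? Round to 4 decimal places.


Cov = (1/n)*sum((xi-xbar)(yi-ybar))
n = 4, xbar = 37/4 = 9.25, ybar = 62/4 = 15.5
sum((xi-xbar)(yi-ybar)) = 21.5
Cov = 21.5 / 4 = 5.375

5.3750


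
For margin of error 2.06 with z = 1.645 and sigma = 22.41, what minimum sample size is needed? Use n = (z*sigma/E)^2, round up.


z*sigma/E = 1.645 * 22.41 / 2.06 ≈ 17.895364
(z*sigma/E)^2 ≈ 320.244055
round up: n = 321

321


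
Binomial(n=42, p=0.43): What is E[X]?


E[X] = n*p = 42 * 0.43 = 18.06

18.06


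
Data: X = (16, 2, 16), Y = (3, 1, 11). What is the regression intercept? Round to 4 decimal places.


a = ybar - b*xbar, where b = sum((xi-xbar)(yi-ybar)) / sum((xi-xbar)^2)
n = 3, xbar = 34/3 ≈ 11.333333, ybar = 15/3 = 5
Sxy = sum((xi-xbar)(yi-ybar)) = 56
Sxx = sum((xi-xbar)^2) = 392/3 ≈ 130.666667
b = Sxy / Sxx = 3/7 ≈ 0.428571
a = 5 - 0.428571 * 11.333333 = 1/7 ≈ 0.142857

0.1429


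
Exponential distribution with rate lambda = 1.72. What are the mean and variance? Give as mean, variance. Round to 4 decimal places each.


mean = 1/lam, var = 1/lam^2
mean = 1 / 1.72 = 25/43 ≈ 0.581395
lam^2 = 1.72^2 = 2.9584
var = 1 / 2.9584 = 625/1849 ≈ 0.338021

0.5814, 0.3380


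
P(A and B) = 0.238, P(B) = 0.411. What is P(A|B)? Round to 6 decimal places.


P(A|B) = P(A and B) / P(B) = 0.238 / 0.411 = 238/411 ≈ 0.57907543

0.579075


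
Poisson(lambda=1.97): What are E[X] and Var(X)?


E[X] = Var(X) = lambda = 1.97

1.97, 1.97


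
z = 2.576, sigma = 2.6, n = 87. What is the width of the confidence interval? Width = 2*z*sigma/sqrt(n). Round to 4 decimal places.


width = 2*z*sigma/sqrt(n)
2*z*sigma = 2 * 2.576 * 2.6 = 13.3952
sqrt(87) ≈ 9.327379
width = 13.3952 / 9.327379 ≈ 1.436116

1.4361


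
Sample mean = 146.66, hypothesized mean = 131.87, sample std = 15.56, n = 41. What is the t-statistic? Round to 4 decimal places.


t = (xbar - mu0) / (s/sqrt(n))
xbar - mu0 = 146.66 - 131.87 = 14.79
sqrt(41) ≈ 6.40312424
s/sqrt(n) = 15.56 / 6.40312424 ≈ 2.43006373
t = 14.79 / 2.43006373 ≈ 6.086260

6.0863


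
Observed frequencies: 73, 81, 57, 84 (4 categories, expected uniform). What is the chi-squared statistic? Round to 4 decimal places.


chi2 = sum((O-E)^2/E), E = total/4
total = 295, E = 295/4 = 73.75
(73 - 73.75)^2 / 73.75 = 0.5625 / 73.75 = 9/1180 ≈ 0.007627
(81 - 73.75)^2 / 73.75 = 52.5625 / 73.75 = 841/1180 ≈ 0.712712
(57 - 73.75)^2 / 73.75 = 280.5625 / 73.75 = 4489/1180 ≈ 3.804237
(84 - 73.75)^2 / 73.75 = 105.0625 / 73.75 = 1681/1180 ≈ 1.424576
chi2 = 351/59 ≈ 5.949153

5.9492


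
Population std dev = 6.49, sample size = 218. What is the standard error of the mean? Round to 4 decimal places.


SE = sigma / sqrt(n)
sqrt(218) ≈ 14.764823
SE = 6.49 / 14.764823 ≈ 0.439558

0.4396


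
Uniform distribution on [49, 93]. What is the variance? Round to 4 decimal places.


Var = (b-a)^2 / 12
(b-a)^2 = (93 - 49)^2 = 1936
Var = 1936/12 ≈ 161.333333

161.3333


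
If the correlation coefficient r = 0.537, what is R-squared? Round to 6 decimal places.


R^2 = r^2 = (0.537)^2 = 0.288369

0.288369


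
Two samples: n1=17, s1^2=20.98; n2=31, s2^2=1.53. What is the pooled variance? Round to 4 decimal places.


sp^2 = ((n1-1)*s1^2 + (n2-1)*s2^2)/(n1+n2-2)
(n1-1)*s1^2 = 16 * 20.98 = 335.68
(n2-1)*s2^2 = 30 * 1.53 = 45.9
numerator = 335.68 + 45.9 = 381.58
n1+n2-2 = 46
sp^2 = 381.58 / 46 = 19079/2300 ≈ 8.295217

8.2952


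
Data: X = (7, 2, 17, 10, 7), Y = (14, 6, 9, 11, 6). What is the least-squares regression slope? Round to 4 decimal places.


b = sum((xi-xbar)(yi-ybar)) / sum((xi-xbar)^2)
n = 5, xbar = 43/5 = 8.6, ybar = 46/5 = 9.2
Sxy = sum((xi-xbar)(yi-ybar)) = 19.4
Sxx = sum((xi-xbar)^2) = 121.2
b = Sxy / Sxx = 97/606 ≈ 0.160066

0.1601


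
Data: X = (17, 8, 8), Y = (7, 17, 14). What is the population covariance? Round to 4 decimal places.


Cov = (1/n)*sum((xi-xbar)(yi-ybar))
n = 3, xbar = 33/3 = 11, ybar = 38/3 ≈ 12.666667
sum((xi-xbar)(yi-ybar)) = -51
Cov = -51 / 3 = -17

-17.0000


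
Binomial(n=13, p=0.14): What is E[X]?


E[X] = n*p = 13 * 0.14 = 1.82

1.82


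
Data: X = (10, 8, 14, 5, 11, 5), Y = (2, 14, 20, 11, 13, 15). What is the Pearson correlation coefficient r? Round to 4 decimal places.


r = sum((xi-xbar)(yi-ybar)) / sqrt(sum((xi-xbar)^2) * sum((yi-ybar)^2))
n = 6, xbar = 53/6 ≈ 8.833333, ybar = 75/6 = 12.5
Sxy = sum((xi-xbar)(yi-ybar)) = 22.5
Sxx = sum((xi-xbar)^2) = 377/6 ≈ 62.833333
Syy = sum((yi-ybar)^2) = 177.5
sqrt(Sxx*Syy) ≈ 105.607370
r = Sxy / sqrt(Sxx*Syy) = 22.5 / 105.607370 ≈ 0.213053

0.2131


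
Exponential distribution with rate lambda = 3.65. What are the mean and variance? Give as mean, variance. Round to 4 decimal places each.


mean = 1/lam, var = 1/lam^2
mean = 1 / 3.65 = 20/73 ≈ 0.273973
lam^2 = 3.65^2 = 13.3225
var = 1 / 13.3225 = 400/5329 ≈ 0.075061

0.2740, 0.0751
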